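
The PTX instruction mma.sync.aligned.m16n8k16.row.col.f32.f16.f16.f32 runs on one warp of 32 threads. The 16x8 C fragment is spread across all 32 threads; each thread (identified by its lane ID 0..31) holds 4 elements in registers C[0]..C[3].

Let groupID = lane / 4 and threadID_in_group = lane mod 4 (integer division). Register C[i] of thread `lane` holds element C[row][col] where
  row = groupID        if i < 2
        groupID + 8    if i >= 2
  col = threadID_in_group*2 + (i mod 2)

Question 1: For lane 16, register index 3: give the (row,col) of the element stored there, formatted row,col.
lane 16: g=4 (16/4), t=0 (16%4)
i=3: r=4+8=12, c=0*2+1=1

12,1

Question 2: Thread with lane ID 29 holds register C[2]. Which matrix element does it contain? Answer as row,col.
lane 29⇒29/4=7, 29 mod 4=1
i=2  r:7+8⇒15  c:2·1+0⇒2

15,2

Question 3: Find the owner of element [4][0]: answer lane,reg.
r:4=>grp=4,rB=0  c:0=>tig=0,lo=0
L=4*4+0=16  i=0*2+0=0

16,0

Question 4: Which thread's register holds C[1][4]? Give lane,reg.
r=1⇒gr=1,Rb=0  c=4⇒th=2,odd=0
L=1*4+2=6  i=0*2+0=0

6,0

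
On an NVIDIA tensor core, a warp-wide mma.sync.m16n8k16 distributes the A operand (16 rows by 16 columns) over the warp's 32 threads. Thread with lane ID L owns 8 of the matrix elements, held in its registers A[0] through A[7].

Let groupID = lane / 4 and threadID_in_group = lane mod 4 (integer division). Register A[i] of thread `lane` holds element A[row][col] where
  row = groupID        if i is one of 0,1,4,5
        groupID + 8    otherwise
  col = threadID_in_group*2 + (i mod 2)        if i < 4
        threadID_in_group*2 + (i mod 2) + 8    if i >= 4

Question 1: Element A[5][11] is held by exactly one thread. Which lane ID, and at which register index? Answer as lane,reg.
r=5⇒gr=5,Rb=0  c=11⇒Cb=1,th=1,odd=1
L=5*4+1=21  i=1*4+0*2+1=5

21,5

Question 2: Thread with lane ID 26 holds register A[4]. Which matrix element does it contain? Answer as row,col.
26: grp=6,tig=2
[4] (6+0,2*2+0+8) = (6,12)

6,12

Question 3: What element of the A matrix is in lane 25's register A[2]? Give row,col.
25: gr=6,th=1
[2] (6+8,1*2+0+0) = (14,2)

14,2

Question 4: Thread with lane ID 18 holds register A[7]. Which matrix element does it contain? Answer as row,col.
L=18=>grp=18>>2=4, tig=18&3=2
[7]=>row 4+8=12  col 2·2+1+8=13

12,13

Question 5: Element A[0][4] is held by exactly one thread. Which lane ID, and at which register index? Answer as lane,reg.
r=0⇒gr=0,Rb=0  c=4⇒Cb=0,th=2,odd=0
L=0*4+2=2  i=0*4+0*2+0=0

2,0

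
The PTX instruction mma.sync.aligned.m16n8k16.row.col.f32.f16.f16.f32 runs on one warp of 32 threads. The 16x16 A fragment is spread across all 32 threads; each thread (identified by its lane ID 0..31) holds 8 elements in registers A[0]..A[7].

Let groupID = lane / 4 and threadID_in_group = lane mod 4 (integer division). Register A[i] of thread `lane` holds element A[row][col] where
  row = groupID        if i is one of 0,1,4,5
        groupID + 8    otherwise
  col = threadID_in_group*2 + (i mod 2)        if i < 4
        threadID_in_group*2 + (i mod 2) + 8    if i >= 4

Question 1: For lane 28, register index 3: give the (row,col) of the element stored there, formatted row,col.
15,1

lane 28->28/4=7, 28 mod 4=0
i=3  r:7+8->15  c:2·0+1+0->1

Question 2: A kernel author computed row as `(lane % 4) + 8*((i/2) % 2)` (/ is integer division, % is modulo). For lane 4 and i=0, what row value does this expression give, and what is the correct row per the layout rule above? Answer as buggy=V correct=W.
buggy=0 correct=1

`(lane % 4) + 8*((i/2) % 2)`[4,0]⇒0
L=4⇒gr=4>>2=1, th=4&3=0
[0]⇒row 1+0=1  col 0·2+0+0=0
row: 0 vs 1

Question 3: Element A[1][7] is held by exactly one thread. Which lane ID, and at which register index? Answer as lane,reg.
7,1

r=1->g=1,rb=0  c=7->cb=0,t=3,b0=1
L=1*4+3=7  i=0*4+0*2+1=1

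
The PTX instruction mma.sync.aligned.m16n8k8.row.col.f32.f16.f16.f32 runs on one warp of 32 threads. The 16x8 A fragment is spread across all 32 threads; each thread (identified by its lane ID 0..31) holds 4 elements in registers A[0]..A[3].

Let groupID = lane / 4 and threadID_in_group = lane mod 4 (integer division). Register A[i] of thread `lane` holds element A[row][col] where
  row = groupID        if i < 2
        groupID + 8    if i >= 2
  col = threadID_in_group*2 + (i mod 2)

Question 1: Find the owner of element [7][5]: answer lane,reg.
r=7→G=7,rhi=0  c=5→T=2,p=1
L=7*4+2=30  i=0*2+1=1

30,1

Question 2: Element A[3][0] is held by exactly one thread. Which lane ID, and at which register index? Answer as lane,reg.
12,0

r=3->g=3,rb=0  c=0->t=0,b0=0
L=3*4+0=12  i=0*2+0=0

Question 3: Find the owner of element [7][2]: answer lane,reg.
r:7=>grp=7,rB=0  c:2=>tig=1,lo=0
L=7*4+1=29  i=0*2+0=0

29,0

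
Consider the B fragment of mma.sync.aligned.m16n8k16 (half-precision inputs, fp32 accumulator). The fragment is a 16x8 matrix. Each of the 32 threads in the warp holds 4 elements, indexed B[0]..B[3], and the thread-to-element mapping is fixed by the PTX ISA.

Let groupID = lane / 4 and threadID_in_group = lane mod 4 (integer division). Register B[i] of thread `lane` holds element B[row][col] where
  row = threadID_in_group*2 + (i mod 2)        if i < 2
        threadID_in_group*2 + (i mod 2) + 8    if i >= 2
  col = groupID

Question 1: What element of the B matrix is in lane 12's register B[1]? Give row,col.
12: G=3,T=0
[1] (0*2+1+0,3) = (1,3)

1,3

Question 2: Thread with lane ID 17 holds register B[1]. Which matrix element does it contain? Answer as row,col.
3,4

lane 17: gr=4 (17/4), th=1 (17%4)
i=1: r=1*2+1+0=3, c=gr=4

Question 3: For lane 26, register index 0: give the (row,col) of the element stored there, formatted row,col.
26: gr=6,th=2
[0] (2*2+0+0,6) = (4,6)

4,6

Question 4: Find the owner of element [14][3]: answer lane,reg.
15,2

c: 3->gid=3  r: 14->r8=1,tid=3,i&1=0
L=3*4+3=15  i=1*2+0=2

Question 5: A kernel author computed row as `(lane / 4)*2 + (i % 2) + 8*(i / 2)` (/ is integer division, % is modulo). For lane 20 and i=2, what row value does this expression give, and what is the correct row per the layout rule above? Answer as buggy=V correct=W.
`(lane / 4)*2 + (i % 2) + 8*(i / 2)`[20,2]=>18
lane 20=>20/4=5, 20 mod 4=0
i=2  r:2·0+0+8=>8  c:5
row: 18 vs 8

buggy=18 correct=8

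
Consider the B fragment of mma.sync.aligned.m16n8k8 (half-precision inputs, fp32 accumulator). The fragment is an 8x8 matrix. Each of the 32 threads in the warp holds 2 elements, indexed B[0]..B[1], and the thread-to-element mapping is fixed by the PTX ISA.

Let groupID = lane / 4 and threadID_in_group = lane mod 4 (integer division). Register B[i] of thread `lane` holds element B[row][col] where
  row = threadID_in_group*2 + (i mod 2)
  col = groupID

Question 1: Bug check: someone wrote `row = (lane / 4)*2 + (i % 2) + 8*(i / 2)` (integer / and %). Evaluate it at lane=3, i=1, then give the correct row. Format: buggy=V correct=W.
`(lane / 4)*2 + (i % 2) + 8*(i / 2)`[3,1]=>1
3: grp=0,tig=3
[1] (3*2+1,0) = (7,0)
row: 1 vs 7

buggy=1 correct=7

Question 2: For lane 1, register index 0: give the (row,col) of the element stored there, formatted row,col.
2,0

L=1→G=1>>2=0, T=1&3=1
[0]→row 1·2+0=2  col G=0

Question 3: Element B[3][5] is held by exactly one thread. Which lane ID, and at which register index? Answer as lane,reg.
21,1

c: 5->gid=5  r: 3->tid=1,i&1=1
L=5*4+1=21  i=1=1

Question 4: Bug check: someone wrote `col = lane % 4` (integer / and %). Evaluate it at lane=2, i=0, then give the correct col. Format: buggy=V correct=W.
buggy=2 correct=0

`lane % 4`[2,0]→2
lane 2: G=0 (2/4), T=2 (2%4)
i=0: r=2*2+0=4, c=G=0
col: 2 vs 0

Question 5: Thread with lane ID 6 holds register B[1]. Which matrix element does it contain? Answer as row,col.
5,1

6: G=1,T=2
[1] (2*2+1,1) = (5,1)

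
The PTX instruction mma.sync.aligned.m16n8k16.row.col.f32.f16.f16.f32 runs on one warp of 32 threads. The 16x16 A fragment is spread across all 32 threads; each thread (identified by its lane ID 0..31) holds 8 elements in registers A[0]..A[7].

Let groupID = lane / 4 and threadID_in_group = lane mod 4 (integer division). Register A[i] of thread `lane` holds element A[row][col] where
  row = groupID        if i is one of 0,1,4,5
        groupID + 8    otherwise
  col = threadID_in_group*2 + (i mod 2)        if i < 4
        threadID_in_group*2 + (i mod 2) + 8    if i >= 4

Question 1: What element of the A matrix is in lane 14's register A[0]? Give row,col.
3,4

L=14→G=14>>2=3, T=14&3=2
[0]→row 3+0=3  col 2·2+0+0=4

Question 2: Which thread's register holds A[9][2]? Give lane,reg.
r: 9->gid=1,r8=1  c: 2->c8=0,tid=1,i&1=0
L=1*4+1=5  i=0*4+1*2+0=2

5,2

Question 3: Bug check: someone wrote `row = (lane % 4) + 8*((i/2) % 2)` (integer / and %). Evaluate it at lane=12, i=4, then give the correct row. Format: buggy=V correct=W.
buggy=0 correct=3

`(lane % 4) + 8*((i/2) % 2)`[12,4]⇒0
12: gr=3,th=0
[4] (3+0,0*2+0+8) = (3,8)
row: 0 vs 3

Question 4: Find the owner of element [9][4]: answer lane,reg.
6,2

r: 9->gid=1,r8=1  c: 4->c8=0,tid=2,i&1=0
L=1*4+2=6  i=0*4+1*2+0=2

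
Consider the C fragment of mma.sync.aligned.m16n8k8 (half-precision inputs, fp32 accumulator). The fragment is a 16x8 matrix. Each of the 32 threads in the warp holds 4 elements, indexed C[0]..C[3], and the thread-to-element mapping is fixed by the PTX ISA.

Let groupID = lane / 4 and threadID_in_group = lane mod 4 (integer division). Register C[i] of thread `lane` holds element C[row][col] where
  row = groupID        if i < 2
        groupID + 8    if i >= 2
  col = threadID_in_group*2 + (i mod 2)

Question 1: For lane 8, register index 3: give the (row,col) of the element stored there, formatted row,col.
lane 8: g=2 (8/4), t=0 (8%4)
i=3: r=2+8=10, c=0*2+1=1

10,1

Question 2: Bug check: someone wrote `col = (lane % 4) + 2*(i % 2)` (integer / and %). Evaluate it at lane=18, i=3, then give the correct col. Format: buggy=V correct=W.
`(lane % 4) + 2*(i % 2)`[18,3]=>4
lane 18: grp=4 (18/4), tig=2 (18%4)
i=3: r=4+8=12, c=2*2+1=5
col: 4 vs 5

buggy=4 correct=5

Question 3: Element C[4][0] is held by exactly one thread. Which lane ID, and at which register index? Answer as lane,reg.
r:4=>grp=4,rB=0  c:0=>tig=0,lo=0
L=4*4+0=16  i=0*2+0=0

16,0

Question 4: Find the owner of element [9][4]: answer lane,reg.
r:9=>grp=1,rB=1  c:4=>tig=2,lo=0
L=1*4+2=6  i=1*2+0=2

6,2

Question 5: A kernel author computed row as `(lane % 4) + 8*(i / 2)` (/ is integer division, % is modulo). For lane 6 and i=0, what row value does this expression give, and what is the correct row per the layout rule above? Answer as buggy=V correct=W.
buggy=2 correct=1

`(lane % 4) + 8*(i / 2)`[6,0]->2
lane 6->6/4=1, 6 mod 4=2
i=0  r:1+0->1  c:2·2+0->4
row: 2 vs 1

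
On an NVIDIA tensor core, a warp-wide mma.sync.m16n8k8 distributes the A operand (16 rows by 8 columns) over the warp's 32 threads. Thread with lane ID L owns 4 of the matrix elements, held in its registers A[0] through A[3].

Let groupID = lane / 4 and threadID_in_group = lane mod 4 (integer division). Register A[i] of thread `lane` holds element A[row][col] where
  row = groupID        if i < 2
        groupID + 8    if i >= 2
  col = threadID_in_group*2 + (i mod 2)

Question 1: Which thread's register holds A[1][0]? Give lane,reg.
r: 1->gid=1,r8=0  c: 0->tid=0,i&1=0
L=1*4+0=4  i=0*2+0=0

4,0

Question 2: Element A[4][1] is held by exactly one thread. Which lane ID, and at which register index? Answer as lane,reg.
r=4→G=4,rhi=0  c=1→T=0,p=1
L=4*4+0=16  i=0*2+1=1

16,1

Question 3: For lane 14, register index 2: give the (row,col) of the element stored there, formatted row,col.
11,4

lane 14→14/4=3, 14 mod 4=2
i=2  r:3+8→11  c:2·2+0→4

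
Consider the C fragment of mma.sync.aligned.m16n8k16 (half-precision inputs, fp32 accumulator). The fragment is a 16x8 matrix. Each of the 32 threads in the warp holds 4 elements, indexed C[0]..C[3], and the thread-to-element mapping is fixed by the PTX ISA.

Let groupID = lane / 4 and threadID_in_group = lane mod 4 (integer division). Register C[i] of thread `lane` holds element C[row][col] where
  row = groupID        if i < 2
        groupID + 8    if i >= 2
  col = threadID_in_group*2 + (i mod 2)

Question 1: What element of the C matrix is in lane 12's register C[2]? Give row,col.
11,0

lane 12→12/4=3, 12 mod 4=0
i=2  r:3+8→11  c:2·0+0→0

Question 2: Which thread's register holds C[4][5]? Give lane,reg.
r=4→G=4,rhi=0  c=5→T=2,p=1
L=4*4+2=18  i=0*2+1=1

18,1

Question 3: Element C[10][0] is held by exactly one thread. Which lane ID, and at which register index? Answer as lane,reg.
r: 10->gid=2,r8=1  c: 0->tid=0,i&1=0
L=2*4+0=8  i=1*2+0=2

8,2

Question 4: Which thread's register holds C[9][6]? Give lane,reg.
r: 9->gid=1,r8=1  c: 6->tid=3,i&1=0
L=1*4+3=7  i=1*2+0=2

7,2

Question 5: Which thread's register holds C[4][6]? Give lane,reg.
19,0

r=4->g=4,rb=0  c=6->t=3,b0=0
L=4*4+3=19  i=0*2+0=0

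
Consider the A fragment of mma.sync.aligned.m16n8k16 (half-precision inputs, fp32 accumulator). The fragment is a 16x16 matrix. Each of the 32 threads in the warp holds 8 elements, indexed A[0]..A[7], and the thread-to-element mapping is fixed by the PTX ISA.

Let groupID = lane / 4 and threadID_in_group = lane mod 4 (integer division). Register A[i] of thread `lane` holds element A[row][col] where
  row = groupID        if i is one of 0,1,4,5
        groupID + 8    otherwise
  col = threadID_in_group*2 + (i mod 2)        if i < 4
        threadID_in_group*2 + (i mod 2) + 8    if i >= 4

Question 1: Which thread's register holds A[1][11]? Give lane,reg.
r=1->g=1,rb=0  c=11->cb=1,t=1,b0=1
L=1*4+1=5  i=1*4+0*2+1=5

5,5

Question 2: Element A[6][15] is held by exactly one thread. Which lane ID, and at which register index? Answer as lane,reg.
r: 6->gid=6,r8=0  c: 15->c8=1,tid=3,i&1=1
L=6*4+3=27  i=1*4+0*2+1=5

27,5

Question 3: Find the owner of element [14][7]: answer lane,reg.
27,3

r=14→G=6,rhi=1  c=7→chi=0,T=3,p=1
L=6*4+3=27  i=0*4+1*2+1=3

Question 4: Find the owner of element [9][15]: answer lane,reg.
7,7

r: 9->gid=1,r8=1  c: 15->c8=1,tid=3,i&1=1
L=1*4+3=7  i=1*4+1*2+1=7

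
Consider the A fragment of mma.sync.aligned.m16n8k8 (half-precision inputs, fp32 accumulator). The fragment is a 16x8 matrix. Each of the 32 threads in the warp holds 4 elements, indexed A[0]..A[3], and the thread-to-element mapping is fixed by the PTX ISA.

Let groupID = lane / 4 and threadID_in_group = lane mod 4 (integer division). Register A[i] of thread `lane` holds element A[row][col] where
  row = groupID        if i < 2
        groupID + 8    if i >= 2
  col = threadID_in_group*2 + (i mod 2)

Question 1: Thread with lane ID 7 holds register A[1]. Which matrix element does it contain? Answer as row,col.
1,7

L=7=>grp=7>>2=1, tig=7&3=3
[1]=>row 1+0=1  col 3·2+1=7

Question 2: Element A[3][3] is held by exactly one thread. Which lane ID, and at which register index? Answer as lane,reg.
13,1

r=3⇒gr=3,Rb=0  c=3⇒th=1,odd=1
L=3*4+1=13  i=0*2+1=1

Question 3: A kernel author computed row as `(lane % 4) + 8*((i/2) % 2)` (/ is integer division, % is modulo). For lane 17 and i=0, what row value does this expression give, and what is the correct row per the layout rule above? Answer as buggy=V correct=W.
buggy=1 correct=4

`(lane % 4) + 8*((i/2) % 2)`[17,0]=>1
17: grp=4,tig=1
[0] (4+0,1*2+0) = (4,2)
row: 1 vs 4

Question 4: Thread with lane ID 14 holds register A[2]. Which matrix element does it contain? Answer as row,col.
14: gr=3,th=2
[2] (3+8,2*2+0) = (11,4)

11,4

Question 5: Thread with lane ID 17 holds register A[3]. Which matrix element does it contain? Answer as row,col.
12,3

L=17→G=17>>2=4, T=17&3=1
[3]→row 4+8=12  col 1·2+1=3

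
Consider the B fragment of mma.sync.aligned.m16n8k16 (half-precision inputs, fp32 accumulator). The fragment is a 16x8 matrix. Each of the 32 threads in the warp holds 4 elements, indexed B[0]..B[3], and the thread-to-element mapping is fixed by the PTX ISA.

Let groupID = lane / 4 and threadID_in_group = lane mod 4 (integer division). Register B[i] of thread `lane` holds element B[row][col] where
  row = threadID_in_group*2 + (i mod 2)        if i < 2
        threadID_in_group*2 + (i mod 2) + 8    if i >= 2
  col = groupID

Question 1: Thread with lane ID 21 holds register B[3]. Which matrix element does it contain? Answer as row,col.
11,5

lane 21⇒21/4=5, 21 mod 4=1
i=3  r:2·1+1+8⇒11  c:5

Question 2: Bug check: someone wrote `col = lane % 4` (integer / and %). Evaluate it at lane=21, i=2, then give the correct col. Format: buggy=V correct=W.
buggy=1 correct=5

`lane % 4`[21,2]->1
L=21->g=21>>2=5, t=21&3=1
[2]->row 1·2+0+8=10  col g=5
col: 1 vs 5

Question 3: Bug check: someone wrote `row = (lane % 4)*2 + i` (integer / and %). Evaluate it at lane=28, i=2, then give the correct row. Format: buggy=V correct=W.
buggy=2 correct=8

`(lane % 4)*2 + i`[28,2]=>2
28: grp=7,tig=0
[2] (0*2+0+8,7) = (8,7)
row: 2 vs 8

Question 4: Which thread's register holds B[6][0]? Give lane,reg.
3,0

c=0->g=0  r=6->rb=0,t=3,b0=0
L=0*4+3=3  i=0*2+0=0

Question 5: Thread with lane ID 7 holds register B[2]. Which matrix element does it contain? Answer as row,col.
lane 7=>7/4=1, 7 mod 4=3
i=2  r:2·3+0+8=>14  c:1

14,1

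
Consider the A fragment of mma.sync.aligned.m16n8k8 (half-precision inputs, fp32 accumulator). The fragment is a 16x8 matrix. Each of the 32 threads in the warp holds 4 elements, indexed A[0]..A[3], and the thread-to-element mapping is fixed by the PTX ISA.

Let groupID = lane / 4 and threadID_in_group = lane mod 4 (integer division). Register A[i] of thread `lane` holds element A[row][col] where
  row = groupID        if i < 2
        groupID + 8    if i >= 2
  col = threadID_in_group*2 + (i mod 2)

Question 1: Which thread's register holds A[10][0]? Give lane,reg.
8,2

r:10=>grp=2,rB=1  c:0=>tig=0,lo=0
L=2*4+0=8  i=1*2+0=2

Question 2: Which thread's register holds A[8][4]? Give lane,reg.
r:8=>grp=0,rB=1  c:4=>tig=2,lo=0
L=0*4+2=2  i=1*2+0=2

2,2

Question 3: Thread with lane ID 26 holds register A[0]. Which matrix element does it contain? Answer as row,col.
6,4

lane 26->26/4=6, 26 mod 4=2
i=0  r:6+0->6  c:2·2+0->4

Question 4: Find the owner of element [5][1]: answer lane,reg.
r=5⇒gr=5,Rb=0  c=1⇒th=0,odd=1
L=5*4+0=20  i=0*2+1=1

20,1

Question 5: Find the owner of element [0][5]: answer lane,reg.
2,1

r:0=>grp=0,rB=0  c:5=>tig=2,lo=1
L=0*4+2=2  i=0*2+1=1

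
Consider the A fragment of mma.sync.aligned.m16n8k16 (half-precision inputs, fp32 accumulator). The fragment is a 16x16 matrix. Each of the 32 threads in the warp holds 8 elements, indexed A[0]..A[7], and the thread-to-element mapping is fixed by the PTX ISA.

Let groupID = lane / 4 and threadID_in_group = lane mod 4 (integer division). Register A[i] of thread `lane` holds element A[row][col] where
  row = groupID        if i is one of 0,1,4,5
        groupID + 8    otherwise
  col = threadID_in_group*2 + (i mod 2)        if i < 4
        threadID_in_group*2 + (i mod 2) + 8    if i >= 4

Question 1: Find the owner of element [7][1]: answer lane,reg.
r:7=>grp=7,rB=0  c:1=>cB=0,tig=0,lo=1
L=7*4+0=28  i=0*4+0*2+1=1

28,1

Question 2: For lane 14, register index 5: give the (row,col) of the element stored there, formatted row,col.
3,13

lane 14: G=3 (14/4), T=2 (14%4)
i=5: r=3+0=3, c=2*2+1+8=13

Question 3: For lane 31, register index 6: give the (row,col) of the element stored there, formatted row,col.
L=31=>grp=31>>2=7, tig=31&3=3
[6]=>row 7+8=15  col 3·2+0+8=14

15,14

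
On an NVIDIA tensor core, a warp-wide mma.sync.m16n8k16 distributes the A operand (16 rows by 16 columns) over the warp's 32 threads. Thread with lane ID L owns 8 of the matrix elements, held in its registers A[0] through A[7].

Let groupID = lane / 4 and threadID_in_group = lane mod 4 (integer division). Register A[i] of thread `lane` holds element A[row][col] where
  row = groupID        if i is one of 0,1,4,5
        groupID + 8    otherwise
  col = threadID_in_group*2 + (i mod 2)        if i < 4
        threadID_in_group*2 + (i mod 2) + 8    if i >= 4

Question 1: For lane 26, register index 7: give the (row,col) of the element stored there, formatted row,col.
14,13

lane 26=>26/4=6, 26 mod 4=2
i=7  r:6+8=>14  c:2·2+1+8=>13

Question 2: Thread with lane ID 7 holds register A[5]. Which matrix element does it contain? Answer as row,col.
1,15

lane 7: G=1 (7/4), T=3 (7%4)
i=5: r=1+0=1, c=3*2+1+8=15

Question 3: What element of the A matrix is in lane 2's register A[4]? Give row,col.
0,12

2: g=0,t=2
[4] (0+0,2*2+0+8) = (0,12)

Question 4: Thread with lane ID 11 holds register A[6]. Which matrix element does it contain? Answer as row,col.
10,14

lane 11⇒11/4=2, 11 mod 4=3
i=6  r:2+8⇒10  c:2·3+0+8⇒14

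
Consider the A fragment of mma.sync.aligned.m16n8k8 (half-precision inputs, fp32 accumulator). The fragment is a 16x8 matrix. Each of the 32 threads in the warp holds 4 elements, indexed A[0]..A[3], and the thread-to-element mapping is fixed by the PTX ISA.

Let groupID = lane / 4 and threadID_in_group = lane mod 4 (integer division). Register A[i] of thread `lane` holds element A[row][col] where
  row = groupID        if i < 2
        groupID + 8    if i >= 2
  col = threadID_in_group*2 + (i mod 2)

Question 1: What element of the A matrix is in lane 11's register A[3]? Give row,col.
lane 11->11/4=2, 11 mod 4=3
i=3  r:2+8->10  c:2·3+1->7

10,7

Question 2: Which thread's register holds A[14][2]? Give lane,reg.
25,2

r=14⇒gr=6,Rb=1  c=2⇒th=1,odd=0
L=6*4+1=25  i=1*2+0=2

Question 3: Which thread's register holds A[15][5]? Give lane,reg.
r=15⇒gr=7,Rb=1  c=5⇒th=2,odd=1
L=7*4+2=30  i=1*2+1=3

30,3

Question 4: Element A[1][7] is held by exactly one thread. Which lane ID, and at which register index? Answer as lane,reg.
7,1

r=1->g=1,rb=0  c=7->t=3,b0=1
L=1*4+3=7  i=0*2+1=1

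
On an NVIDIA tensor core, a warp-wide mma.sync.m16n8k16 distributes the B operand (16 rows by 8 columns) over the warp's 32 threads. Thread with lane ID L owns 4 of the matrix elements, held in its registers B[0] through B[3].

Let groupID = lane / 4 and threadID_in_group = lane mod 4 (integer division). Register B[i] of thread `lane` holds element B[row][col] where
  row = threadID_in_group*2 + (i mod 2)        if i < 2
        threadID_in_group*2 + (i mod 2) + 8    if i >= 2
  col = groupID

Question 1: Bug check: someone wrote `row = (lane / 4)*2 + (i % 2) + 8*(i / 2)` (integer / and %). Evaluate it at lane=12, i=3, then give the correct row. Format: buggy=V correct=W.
buggy=15 correct=9

`(lane / 4)*2 + (i % 2) + 8*(i / 2)`[12,3]->15
L=12->gid=12>>2=3, tid=12&3=0
[3]->row 0·2+1+8=9  col gid=3
row: 15 vs 9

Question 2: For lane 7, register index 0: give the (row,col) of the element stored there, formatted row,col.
6,1

lane 7->7/4=1, 7 mod 4=3
i=0  r:2·3+0+0->6  c:1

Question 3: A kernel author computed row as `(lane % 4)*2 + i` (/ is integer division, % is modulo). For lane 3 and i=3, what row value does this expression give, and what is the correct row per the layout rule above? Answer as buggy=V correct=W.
`(lane % 4)*2 + i`[3,3]⇒9
lane 3: gr=0 (3/4), th=3 (3%4)
i=3: r=3*2+1+8=15, c=gr=0
row: 9 vs 15

buggy=9 correct=15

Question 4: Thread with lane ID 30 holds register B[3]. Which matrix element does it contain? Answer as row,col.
13,7

lane 30: gid=7 (30/4), tid=2 (30%4)
i=3: r=2*2+1+8=13, c=gid=7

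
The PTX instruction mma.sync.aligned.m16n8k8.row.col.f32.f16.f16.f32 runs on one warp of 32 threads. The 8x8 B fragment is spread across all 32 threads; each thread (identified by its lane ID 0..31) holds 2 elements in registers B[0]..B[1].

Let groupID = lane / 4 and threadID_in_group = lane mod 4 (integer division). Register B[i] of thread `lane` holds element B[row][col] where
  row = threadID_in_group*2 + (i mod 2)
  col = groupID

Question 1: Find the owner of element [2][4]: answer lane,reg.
c=4⇒gr=4  r=2⇒th=1,odd=0
L=4*4+1=17  i=0=0

17,0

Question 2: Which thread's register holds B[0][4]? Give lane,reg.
16,0

c=4⇒gr=4  r=0⇒th=0,odd=0
L=4*4+0=16  i=0=0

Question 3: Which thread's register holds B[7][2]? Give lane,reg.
11,1

c=2⇒gr=2  r=7⇒th=3,odd=1
L=2*4+3=11  i=1=1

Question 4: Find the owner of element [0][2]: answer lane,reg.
c: 2->gid=2  r: 0->tid=0,i&1=0
L=2*4+0=8  i=0=0

8,0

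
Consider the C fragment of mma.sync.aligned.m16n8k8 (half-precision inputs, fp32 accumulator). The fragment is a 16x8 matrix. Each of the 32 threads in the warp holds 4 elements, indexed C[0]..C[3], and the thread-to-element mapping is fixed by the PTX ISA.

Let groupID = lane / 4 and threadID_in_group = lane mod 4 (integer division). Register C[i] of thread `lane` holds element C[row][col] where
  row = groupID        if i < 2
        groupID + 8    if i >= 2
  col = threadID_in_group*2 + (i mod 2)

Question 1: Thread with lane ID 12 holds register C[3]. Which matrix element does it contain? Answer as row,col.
L=12=>grp=12>>2=3, tig=12&3=0
[3]=>row 3+8=11  col 0·2+1=1

11,1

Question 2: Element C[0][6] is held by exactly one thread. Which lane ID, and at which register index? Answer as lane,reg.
r: 0->gid=0,r8=0  c: 6->tid=3,i&1=0
L=0*4+3=3  i=0*2+0=0

3,0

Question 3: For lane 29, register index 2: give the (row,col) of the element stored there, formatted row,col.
15,2

lane 29→29/4=7, 29 mod 4=1
i=2  r:7+8→15  c:2·1+0→2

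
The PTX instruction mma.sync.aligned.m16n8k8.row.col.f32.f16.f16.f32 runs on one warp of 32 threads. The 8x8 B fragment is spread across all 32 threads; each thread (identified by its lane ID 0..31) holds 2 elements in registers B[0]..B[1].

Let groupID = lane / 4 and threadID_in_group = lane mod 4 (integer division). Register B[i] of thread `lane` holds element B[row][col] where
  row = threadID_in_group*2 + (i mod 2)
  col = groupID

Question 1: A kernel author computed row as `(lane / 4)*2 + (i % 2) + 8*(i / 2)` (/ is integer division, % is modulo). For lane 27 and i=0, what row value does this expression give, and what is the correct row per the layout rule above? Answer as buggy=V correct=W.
`(lane / 4)*2 + (i % 2) + 8*(i / 2)`[27,0]→12
lane 27→27/4=6, 27 mod 4=3
i=0  r:2·3+0→6  c:6
row: 12 vs 6

buggy=12 correct=6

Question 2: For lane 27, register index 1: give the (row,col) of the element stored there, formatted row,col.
7,6

27: gid=6,tid=3
[1] (3*2+1,6) = (7,6)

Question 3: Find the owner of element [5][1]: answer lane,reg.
c:1=>grp=1  r:5=>tig=2,lo=1
L=1*4+2=6  i=1=1

6,1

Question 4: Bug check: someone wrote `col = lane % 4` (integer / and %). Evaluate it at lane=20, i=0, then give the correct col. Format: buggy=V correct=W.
`lane % 4`[20,0]→0
20: G=5,T=0
[0] (0*2+0,5) = (0,5)
col: 0 vs 5

buggy=0 correct=5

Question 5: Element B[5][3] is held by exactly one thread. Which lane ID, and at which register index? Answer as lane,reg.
c=3->g=3  r=5->t=2,b0=1
L=3*4+2=14  i=1=1

14,1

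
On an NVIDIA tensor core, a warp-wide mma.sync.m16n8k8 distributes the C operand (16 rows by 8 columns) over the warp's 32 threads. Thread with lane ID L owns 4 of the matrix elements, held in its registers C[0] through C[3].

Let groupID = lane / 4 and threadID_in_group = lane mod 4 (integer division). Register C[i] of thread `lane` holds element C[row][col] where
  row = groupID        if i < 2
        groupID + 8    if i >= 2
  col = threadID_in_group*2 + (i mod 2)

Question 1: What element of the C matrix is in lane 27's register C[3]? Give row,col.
14,7

L=27→G=27>>2=6, T=27&3=3
[3]→row 6+8=14  col 3·2+1=7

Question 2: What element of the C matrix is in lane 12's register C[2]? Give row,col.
11,0

lane 12: grp=3 (12/4), tig=0 (12%4)
i=2: r=3+8=11, c=0*2+0=0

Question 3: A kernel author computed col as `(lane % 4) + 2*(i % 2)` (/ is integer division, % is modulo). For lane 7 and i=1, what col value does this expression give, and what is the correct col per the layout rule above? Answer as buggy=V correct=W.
`(lane % 4) + 2*(i % 2)`[7,1]⇒5
lane 7: gr=1 (7/4), th=3 (7%4)
i=1: r=1+0=1, c=3*2+1=7
col: 5 vs 7

buggy=5 correct=7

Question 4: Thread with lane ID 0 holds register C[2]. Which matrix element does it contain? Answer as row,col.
L=0→G=0>>2=0, T=0&3=0
[2]→row 0+8=8  col 0·2+0=0

8,0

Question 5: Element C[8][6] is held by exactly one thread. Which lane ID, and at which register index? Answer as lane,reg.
3,2

r:8=>grp=0,rB=1  c:6=>tig=3,lo=0
L=0*4+3=3  i=1*2+0=2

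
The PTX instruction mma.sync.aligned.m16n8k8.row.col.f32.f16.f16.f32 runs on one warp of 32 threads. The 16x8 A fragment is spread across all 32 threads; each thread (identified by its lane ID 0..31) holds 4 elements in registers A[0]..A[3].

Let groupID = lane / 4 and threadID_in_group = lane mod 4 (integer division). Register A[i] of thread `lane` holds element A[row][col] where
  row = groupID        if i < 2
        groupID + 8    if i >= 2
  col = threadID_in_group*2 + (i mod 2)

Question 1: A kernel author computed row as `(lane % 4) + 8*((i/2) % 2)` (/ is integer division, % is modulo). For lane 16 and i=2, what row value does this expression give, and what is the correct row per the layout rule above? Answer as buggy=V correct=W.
`(lane % 4) + 8*((i/2) % 2)`[16,2]=>8
lane 16=>16/4=4, 16 mod 4=0
i=2  r:4+8=>12  c:2·0+0=>0
row: 8 vs 12

buggy=8 correct=12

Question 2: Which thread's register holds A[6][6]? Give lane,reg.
27,0

r=6->g=6,rb=0  c=6->t=3,b0=0
L=6*4+3=27  i=0*2+0=0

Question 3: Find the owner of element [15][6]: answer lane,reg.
r:15=>grp=7,rB=1  c:6=>tig=3,lo=0
L=7*4+3=31  i=1*2+0=2

31,2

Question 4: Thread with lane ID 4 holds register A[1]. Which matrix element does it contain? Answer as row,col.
1,1

4: g=1,t=0
[1] (1+0,0*2+1) = (1,1)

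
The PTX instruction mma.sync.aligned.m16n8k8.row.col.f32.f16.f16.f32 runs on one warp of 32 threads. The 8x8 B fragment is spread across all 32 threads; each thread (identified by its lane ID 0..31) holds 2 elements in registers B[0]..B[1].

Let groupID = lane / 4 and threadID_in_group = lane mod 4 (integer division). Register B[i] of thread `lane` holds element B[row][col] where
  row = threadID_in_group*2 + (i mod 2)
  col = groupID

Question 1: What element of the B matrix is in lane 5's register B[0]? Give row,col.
2,1

lane 5->5/4=1, 5 mod 4=1
i=0  r:2·1+0->2  c:1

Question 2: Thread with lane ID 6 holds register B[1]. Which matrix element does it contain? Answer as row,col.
lane 6⇒6/4=1, 6 mod 4=2
i=1  r:2·2+1⇒5  c:1

5,1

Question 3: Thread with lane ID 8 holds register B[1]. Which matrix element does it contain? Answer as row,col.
8: G=2,T=0
[1] (0*2+1,2) = (1,2)

1,2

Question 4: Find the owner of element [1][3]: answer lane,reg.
c:3=>grp=3  r:1=>tig=0,lo=1
L=3*4+0=12  i=1=1

12,1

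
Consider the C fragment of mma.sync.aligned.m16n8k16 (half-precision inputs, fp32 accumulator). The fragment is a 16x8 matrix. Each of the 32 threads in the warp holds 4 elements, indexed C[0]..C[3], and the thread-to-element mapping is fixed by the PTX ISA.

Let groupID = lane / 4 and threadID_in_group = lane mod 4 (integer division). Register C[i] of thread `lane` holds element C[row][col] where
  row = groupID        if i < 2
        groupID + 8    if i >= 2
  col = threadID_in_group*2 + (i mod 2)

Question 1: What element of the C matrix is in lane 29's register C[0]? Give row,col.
lane 29: g=7 (29/4), t=1 (29%4)
i=0: r=7+0=7, c=1*2+0=2

7,2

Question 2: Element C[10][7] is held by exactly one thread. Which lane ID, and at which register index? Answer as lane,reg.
11,3

r=10→G=2,rhi=1  c=7→T=3,p=1
L=2*4+3=11  i=1*2+1=3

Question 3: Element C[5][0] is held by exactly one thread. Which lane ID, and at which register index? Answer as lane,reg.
20,0

r=5⇒gr=5,Rb=0  c=0⇒th=0,odd=0
L=5*4+0=20  i=0*2+0=0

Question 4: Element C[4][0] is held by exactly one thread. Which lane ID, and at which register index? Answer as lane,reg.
16,0

r=4⇒gr=4,Rb=0  c=0⇒th=0,odd=0
L=4*4+0=16  i=0*2+0=0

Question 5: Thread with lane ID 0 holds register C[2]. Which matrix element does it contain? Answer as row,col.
L=0->g=0>>2=0, t=0&3=0
[2]->row 0+8=8  col 0·2+0=0

8,0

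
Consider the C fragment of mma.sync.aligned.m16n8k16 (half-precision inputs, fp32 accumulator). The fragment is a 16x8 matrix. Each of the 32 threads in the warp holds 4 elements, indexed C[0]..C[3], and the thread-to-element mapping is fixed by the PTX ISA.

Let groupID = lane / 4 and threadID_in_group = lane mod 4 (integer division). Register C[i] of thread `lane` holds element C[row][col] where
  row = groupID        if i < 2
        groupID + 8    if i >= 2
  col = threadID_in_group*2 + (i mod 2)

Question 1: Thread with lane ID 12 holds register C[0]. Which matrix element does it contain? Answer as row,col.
12: gid=3,tid=0
[0] (3+0,0*2+0) = (3,0)

3,0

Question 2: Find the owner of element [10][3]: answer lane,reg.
r=10→G=2,rhi=1  c=3→T=1,p=1
L=2*4+1=9  i=1*2+1=3

9,3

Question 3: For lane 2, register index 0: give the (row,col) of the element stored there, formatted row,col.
0,4

lane 2: g=0 (2/4), t=2 (2%4)
i=0: r=0+0=0, c=2*2+0=4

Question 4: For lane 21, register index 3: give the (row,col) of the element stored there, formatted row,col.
13,3

lane 21=>21/4=5, 21 mod 4=1
i=3  r:5+8=>13  c:2·1+1=>3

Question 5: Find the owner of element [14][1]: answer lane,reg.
24,3

r=14→G=6,rhi=1  c=1→T=0,p=1
L=6*4+0=24  i=1*2+1=3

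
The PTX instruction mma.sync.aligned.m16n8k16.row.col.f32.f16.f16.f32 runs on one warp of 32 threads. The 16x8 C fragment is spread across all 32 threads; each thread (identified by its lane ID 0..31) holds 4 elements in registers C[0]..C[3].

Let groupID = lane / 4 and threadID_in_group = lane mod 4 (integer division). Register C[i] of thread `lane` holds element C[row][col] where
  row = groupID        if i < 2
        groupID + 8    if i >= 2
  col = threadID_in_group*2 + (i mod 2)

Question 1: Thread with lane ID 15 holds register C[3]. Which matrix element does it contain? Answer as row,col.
L=15->gid=15>>2=3, tid=15&3=3
[3]->row 3+8=11  col 3·2+1=7

11,7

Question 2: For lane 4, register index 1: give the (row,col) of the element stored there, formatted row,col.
4: g=1,t=0
[1] (1+0,0*2+1) = (1,1)

1,1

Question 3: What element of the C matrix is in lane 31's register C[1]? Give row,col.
7,7

L=31⇒gr=31>>2=7, th=31&3=3
[1]⇒row 7+0=7  col 3·2+1=7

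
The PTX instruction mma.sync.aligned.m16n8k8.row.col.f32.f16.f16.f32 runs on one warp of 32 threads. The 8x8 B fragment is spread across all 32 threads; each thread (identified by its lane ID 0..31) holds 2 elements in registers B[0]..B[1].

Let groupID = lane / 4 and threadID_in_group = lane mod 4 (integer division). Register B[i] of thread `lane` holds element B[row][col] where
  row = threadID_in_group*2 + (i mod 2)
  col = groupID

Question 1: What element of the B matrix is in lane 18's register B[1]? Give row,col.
5,4

L=18→G=18>>2=4, T=18&3=2
[1]→row 2·2+1=5  col G=4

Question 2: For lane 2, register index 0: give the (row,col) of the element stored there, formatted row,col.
lane 2=>2/4=0, 2 mod 4=2
i=0  r:2·2+0=>4  c:0

4,0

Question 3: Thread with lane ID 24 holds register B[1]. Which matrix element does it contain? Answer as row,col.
1,6

L=24=>grp=24>>2=6, tig=24&3=0
[1]=>row 0·2+1=1  col grp=6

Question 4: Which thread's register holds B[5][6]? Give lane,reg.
26,1

c: 6->gid=6  r: 5->tid=2,i&1=1
L=6*4+2=26  i=1=1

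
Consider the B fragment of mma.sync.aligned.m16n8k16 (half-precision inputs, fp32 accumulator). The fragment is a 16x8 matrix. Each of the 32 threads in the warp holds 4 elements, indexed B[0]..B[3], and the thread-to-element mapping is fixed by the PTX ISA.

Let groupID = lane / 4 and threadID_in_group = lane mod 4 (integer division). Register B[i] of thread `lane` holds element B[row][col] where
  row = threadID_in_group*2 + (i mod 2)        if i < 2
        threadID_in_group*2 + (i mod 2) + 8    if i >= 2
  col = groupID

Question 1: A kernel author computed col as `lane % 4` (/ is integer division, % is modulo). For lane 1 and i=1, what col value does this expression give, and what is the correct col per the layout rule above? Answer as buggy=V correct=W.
`lane % 4`[1,1]⇒1
lane 1⇒1/4=0, 1 mod 4=1
i=1  r:2·1+1+0⇒3  c:0
col: 1 vs 0

buggy=1 correct=0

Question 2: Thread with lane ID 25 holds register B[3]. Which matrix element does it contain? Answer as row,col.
lane 25: G=6 (25/4), T=1 (25%4)
i=3: r=1*2+1+8=11, c=G=6

11,6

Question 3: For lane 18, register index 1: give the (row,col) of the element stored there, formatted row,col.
5,4

lane 18: G=4 (18/4), T=2 (18%4)
i=1: r=2*2+1+0=5, c=G=4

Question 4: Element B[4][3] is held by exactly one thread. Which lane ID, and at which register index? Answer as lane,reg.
c=3→G=3  r=4→rhi=0,T=2,p=0
L=3*4+2=14  i=0*2+0=0

14,0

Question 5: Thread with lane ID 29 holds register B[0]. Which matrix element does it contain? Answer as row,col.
lane 29⇒29/4=7, 29 mod 4=1
i=0  r:2·1+0+0⇒2  c:7

2,7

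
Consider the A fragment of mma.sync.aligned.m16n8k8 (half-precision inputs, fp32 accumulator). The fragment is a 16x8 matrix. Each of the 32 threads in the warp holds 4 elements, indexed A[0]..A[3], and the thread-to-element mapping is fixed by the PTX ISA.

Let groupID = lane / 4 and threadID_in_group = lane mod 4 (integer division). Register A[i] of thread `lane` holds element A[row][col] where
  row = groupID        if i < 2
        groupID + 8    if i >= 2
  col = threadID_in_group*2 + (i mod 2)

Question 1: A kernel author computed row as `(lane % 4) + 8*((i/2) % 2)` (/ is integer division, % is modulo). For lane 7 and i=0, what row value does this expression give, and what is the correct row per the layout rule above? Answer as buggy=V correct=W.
`(lane % 4) + 8*((i/2) % 2)`[7,0]⇒3
lane 7⇒7/4=1, 7 mod 4=3
i=0  r:1+0⇒1  c:2·3+0⇒6
row: 3 vs 1

buggy=3 correct=1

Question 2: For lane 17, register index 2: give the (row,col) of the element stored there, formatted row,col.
12,2

lane 17->17/4=4, 17 mod 4=1
i=2  r:4+8->12  c:2·1+0->2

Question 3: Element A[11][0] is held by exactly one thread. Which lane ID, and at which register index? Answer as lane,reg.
12,2

r=11->g=3,rb=1  c=0->t=0,b0=0
L=3*4+0=12  i=1*2+0=2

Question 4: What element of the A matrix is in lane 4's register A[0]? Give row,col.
1,0

4: G=1,T=0
[0] (1+0,0*2+0) = (1,0)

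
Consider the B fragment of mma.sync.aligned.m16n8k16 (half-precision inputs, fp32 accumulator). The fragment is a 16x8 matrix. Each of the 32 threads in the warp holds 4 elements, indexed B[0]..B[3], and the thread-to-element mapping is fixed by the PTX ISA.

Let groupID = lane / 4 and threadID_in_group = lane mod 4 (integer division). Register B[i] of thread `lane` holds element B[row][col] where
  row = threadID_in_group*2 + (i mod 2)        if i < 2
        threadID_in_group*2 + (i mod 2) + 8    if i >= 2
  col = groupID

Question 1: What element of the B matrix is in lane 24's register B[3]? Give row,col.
24: gid=6,tid=0
[3] (0*2+1+8,6) = (9,6)

9,6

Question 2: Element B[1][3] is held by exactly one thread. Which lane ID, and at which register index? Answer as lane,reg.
12,1

c: 3->gid=3  r: 1->r8=0,tid=0,i&1=1
L=3*4+0=12  i=0*2+1=1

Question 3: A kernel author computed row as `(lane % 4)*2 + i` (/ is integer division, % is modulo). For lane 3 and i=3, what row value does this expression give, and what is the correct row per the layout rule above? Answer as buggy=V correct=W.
buggy=9 correct=15

`(lane % 4)*2 + i`[3,3]⇒9
3: gr=0,th=3
[3] (3*2+1+8,0) = (15,0)
row: 9 vs 15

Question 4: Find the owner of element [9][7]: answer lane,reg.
28,3

c=7->g=7  r=9->rb=1,t=0,b0=1
L=7*4+0=28  i=1*2+1=3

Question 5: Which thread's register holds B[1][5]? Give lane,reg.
c:5=>grp=5  r:1=>rB=0,tig=0,lo=1
L=5*4+0=20  i=0*2+1=1

20,1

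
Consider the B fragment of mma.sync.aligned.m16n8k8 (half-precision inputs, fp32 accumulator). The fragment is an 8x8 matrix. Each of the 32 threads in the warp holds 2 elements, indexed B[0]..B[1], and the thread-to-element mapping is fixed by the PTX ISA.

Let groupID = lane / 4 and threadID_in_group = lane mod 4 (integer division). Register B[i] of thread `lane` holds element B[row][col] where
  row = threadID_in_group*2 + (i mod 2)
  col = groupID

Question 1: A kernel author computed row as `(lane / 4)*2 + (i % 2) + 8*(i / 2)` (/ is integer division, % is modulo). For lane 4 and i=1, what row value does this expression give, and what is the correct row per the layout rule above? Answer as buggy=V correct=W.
`(lane / 4)*2 + (i % 2) + 8*(i / 2)`[4,1]→3
4: G=1,T=0
[1] (0*2+1,1) = (1,1)
row: 3 vs 1

buggy=3 correct=1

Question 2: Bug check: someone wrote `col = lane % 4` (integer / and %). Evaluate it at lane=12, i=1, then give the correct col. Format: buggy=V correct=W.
buggy=0 correct=3

`lane % 4`[12,1]⇒0
lane 12⇒12/4=3, 12 mod 4=0
i=1  r:2·0+1⇒1  c:3
col: 0 vs 3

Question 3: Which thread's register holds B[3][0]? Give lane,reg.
c=0→G=0  r=3→T=1,p=1
L=0*4+1=1  i=1=1

1,1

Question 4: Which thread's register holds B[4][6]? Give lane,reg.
26,0

c=6->g=6  r=4->t=2,b0=0
L=6*4+2=26  i=0=0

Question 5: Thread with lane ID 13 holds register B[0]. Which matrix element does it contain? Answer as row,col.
2,3

L=13→G=13>>2=3, T=13&3=1
[0]→row 1·2+0=2  col G=3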